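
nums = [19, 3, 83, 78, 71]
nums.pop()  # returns 71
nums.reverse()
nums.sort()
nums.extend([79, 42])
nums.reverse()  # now [42, 79, 83, 78, 19, 3]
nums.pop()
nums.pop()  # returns 19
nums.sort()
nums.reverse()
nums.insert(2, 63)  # [83, 79, 63, 78, 42]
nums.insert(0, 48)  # [48, 83, 79, 63, 78, 42]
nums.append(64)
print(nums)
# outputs [48, 83, 79, 63, 78, 42, 64]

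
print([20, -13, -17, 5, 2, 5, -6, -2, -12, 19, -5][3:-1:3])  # [5, -6, 19]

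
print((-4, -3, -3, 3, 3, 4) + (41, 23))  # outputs (-4, -3, -3, 3, 3, 4, 41, 23)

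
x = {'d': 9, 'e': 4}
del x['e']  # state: {'d': 9}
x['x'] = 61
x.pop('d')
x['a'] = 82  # {'x': 61, 'a': 82}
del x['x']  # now {'a': 82}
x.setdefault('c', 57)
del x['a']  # {'c': 57}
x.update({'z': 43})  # {'c': 57, 'z': 43}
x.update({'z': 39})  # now {'c': 57, 'z': 39}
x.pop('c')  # 57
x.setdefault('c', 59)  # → 59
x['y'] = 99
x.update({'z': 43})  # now {'z': 43, 'c': 59, 'y': 99}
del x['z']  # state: {'c': 59, 'y': 99}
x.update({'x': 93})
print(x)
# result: {'c': 59, 'y': 99, 'x': 93}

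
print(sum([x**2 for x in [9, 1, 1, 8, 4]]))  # 163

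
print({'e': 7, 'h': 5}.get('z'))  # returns None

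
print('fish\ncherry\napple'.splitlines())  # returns ['fish', 'cherry', 'apple']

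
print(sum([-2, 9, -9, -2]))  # -4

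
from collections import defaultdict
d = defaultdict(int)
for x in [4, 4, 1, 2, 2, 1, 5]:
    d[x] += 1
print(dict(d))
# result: {4: 2, 1: 2, 2: 2, 5: 1}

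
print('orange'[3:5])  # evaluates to ng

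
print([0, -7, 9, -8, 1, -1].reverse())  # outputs None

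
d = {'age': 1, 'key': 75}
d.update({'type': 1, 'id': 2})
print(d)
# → {'age': 1, 'key': 75, 'type': 1, 'id': 2}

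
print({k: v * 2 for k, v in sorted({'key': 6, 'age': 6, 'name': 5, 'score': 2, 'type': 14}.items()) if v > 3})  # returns {'age': 12, 'key': 12, 'name': 10, 'type': 28}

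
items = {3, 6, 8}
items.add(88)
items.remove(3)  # {6, 8, 88}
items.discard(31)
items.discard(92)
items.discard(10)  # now {6, 8, 88}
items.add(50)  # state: {6, 8, 50, 88}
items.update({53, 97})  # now {6, 8, 50, 53, 88, 97}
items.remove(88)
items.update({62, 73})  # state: {6, 8, 50, 53, 62, 73, 97}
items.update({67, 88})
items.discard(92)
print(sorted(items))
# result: [6, 8, 50, 53, 62, 67, 73, 88, 97]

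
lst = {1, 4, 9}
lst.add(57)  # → {1, 4, 9, 57}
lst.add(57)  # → {1, 4, 9, 57}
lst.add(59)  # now {1, 4, 9, 57, 59}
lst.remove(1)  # {4, 9, 57, 59}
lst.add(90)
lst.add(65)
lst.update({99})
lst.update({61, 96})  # {4, 9, 57, 59, 61, 65, 90, 96, 99}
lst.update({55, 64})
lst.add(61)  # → {4, 9, 55, 57, 59, 61, 64, 65, 90, 96, 99}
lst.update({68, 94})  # {4, 9, 55, 57, 59, 61, 64, 65, 68, 90, 94, 96, 99}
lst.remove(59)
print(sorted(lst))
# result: [4, 9, 55, 57, 61, 64, 65, 68, 90, 94, 96, 99]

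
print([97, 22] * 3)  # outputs [97, 22, 97, 22, 97, 22]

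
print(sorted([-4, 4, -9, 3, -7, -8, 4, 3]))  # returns [-9, -8, -7, -4, 3, 3, 4, 4]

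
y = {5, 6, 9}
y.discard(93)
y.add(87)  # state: {5, 6, 9, 87}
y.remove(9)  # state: {5, 6, 87}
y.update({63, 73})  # {5, 6, 63, 73, 87}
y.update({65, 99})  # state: {5, 6, 63, 65, 73, 87, 99}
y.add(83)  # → {5, 6, 63, 65, 73, 83, 87, 99}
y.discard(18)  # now {5, 6, 63, 65, 73, 83, 87, 99}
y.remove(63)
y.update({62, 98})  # {5, 6, 62, 65, 73, 83, 87, 98, 99}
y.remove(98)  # {5, 6, 62, 65, 73, 83, 87, 99}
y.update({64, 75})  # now {5, 6, 62, 64, 65, 73, 75, 83, 87, 99}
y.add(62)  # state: {5, 6, 62, 64, 65, 73, 75, 83, 87, 99}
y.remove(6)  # {5, 62, 64, 65, 73, 75, 83, 87, 99}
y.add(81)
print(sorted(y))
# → [5, 62, 64, 65, 73, 75, 81, 83, 87, 99]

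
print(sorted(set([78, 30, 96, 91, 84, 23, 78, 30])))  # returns [23, 30, 78, 84, 91, 96]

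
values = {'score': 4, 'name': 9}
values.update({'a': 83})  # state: {'score': 4, 'name': 9, 'a': 83}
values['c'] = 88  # {'score': 4, 'name': 9, 'a': 83, 'c': 88}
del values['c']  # {'score': 4, 'name': 9, 'a': 83}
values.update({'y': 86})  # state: {'score': 4, 'name': 9, 'a': 83, 'y': 86}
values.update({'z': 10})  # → {'score': 4, 'name': 9, 'a': 83, 'y': 86, 'z': 10}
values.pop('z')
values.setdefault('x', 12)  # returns 12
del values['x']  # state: {'score': 4, 'name': 9, 'a': 83, 'y': 86}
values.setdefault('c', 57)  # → 57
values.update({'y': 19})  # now {'score': 4, 'name': 9, 'a': 83, 'y': 19, 'c': 57}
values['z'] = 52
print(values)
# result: {'score': 4, 'name': 9, 'a': 83, 'y': 19, 'c': 57, 'z': 52}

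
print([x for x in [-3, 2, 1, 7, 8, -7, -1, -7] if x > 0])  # [2, 1, 7, 8]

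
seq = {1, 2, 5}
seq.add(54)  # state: {1, 2, 5, 54}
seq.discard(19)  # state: {1, 2, 5, 54}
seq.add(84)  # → {1, 2, 5, 54, 84}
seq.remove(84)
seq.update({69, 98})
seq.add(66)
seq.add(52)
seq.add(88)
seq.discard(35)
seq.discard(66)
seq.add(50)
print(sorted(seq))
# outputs [1, 2, 5, 50, 52, 54, 69, 88, 98]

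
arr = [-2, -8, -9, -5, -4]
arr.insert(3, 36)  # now [-2, -8, -9, 36, -5, -4]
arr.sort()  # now [-9, -8, -5, -4, -2, 36]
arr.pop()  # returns 36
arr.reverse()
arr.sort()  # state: [-9, -8, -5, -4, -2]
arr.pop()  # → -2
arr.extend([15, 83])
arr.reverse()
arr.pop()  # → -9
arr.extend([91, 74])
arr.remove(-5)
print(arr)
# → [83, 15, -4, -8, 91, 74]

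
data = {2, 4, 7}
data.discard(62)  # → {2, 4, 7}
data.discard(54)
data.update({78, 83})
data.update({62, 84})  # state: {2, 4, 7, 62, 78, 83, 84}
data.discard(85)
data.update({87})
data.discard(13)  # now {2, 4, 7, 62, 78, 83, 84, 87}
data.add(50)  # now {2, 4, 7, 50, 62, 78, 83, 84, 87}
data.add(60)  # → {2, 4, 7, 50, 60, 62, 78, 83, 84, 87}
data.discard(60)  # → {2, 4, 7, 50, 62, 78, 83, 84, 87}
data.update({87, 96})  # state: {2, 4, 7, 50, 62, 78, 83, 84, 87, 96}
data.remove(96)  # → {2, 4, 7, 50, 62, 78, 83, 84, 87}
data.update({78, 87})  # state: {2, 4, 7, 50, 62, 78, 83, 84, 87}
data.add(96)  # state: {2, 4, 7, 50, 62, 78, 83, 84, 87, 96}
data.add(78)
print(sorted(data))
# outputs [2, 4, 7, 50, 62, 78, 83, 84, 87, 96]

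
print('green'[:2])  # gr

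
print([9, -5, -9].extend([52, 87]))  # None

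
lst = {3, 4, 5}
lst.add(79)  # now {3, 4, 5, 79}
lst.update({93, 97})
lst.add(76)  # {3, 4, 5, 76, 79, 93, 97}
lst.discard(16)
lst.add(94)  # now {3, 4, 5, 76, 79, 93, 94, 97}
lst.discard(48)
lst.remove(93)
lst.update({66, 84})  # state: {3, 4, 5, 66, 76, 79, 84, 94, 97}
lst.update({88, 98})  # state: {3, 4, 5, 66, 76, 79, 84, 88, 94, 97, 98}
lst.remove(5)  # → {3, 4, 66, 76, 79, 84, 88, 94, 97, 98}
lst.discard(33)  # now {3, 4, 66, 76, 79, 84, 88, 94, 97, 98}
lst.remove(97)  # {3, 4, 66, 76, 79, 84, 88, 94, 98}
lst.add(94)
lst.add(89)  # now {3, 4, 66, 76, 79, 84, 88, 89, 94, 98}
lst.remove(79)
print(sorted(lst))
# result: [3, 4, 66, 76, 84, 88, 89, 94, 98]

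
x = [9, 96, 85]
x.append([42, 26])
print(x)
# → [9, 96, 85, [42, 26]]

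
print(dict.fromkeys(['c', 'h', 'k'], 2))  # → {'c': 2, 'h': 2, 'k': 2}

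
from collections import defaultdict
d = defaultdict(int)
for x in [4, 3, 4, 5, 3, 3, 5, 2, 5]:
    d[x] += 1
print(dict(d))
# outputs {4: 2, 3: 3, 5: 3, 2: 1}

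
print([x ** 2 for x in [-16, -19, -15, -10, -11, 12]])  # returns [256, 361, 225, 100, 121, 144]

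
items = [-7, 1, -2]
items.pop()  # -2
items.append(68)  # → [-7, 1, 68]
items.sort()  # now [-7, 1, 68]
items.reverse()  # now [68, 1, -7]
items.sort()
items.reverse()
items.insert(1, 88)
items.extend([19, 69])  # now [68, 88, 1, -7, 19, 69]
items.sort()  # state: [-7, 1, 19, 68, 69, 88]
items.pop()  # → 88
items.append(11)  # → [-7, 1, 19, 68, 69, 11]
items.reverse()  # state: [11, 69, 68, 19, 1, -7]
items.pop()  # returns -7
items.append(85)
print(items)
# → [11, 69, 68, 19, 1, 85]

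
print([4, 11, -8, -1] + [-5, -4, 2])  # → [4, 11, -8, -1, -5, -4, 2]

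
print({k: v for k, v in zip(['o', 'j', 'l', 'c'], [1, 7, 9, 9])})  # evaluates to {'o': 1, 'j': 7, 'l': 9, 'c': 9}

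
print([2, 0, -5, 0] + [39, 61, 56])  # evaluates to [2, 0, -5, 0, 39, 61, 56]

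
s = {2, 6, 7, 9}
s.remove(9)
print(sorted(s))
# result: [2, 6, 7]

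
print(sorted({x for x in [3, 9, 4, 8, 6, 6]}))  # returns [3, 4, 6, 8, 9]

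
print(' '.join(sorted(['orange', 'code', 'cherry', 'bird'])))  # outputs bird cherry code orange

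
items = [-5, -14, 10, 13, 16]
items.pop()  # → 16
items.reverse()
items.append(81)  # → [13, 10, -14, -5, 81]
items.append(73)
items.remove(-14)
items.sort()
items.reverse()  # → [81, 73, 13, 10, -5]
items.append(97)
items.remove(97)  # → [81, 73, 13, 10, -5]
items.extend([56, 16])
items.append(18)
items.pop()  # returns 18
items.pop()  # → 16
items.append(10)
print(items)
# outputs [81, 73, 13, 10, -5, 56, 10]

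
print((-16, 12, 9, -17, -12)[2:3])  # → (9,)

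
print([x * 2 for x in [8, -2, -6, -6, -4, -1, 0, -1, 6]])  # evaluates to [16, -4, -12, -12, -8, -2, 0, -2, 12]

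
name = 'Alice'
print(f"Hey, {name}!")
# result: Hey, Alice!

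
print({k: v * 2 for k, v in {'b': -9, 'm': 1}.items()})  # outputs {'b': -18, 'm': 2}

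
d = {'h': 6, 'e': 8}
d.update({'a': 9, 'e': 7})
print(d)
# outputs {'h': 6, 'e': 7, 'a': 9}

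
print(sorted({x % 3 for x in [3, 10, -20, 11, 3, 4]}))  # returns [0, 1, 2]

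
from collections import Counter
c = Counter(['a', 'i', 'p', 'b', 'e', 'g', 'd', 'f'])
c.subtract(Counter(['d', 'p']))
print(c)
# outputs Counter({'a': 1, 'i': 1, 'b': 1, 'e': 1, 'g': 1, 'f': 1, 'p': 0, 'd': 0})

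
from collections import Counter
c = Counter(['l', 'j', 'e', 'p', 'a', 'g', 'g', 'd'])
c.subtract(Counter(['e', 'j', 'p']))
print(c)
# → Counter({'g': 2, 'l': 1, 'a': 1, 'd': 1, 'j': 0, 'e': 0, 'p': 0})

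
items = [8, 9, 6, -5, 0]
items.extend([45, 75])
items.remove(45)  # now [8, 9, 6, -5, 0, 75]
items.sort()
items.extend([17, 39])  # [-5, 0, 6, 8, 9, 75, 17, 39]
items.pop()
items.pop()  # 17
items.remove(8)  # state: [-5, 0, 6, 9, 75]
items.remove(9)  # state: [-5, 0, 6, 75]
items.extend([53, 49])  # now [-5, 0, 6, 75, 53, 49]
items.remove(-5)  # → [0, 6, 75, 53, 49]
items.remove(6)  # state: [0, 75, 53, 49]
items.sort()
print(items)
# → [0, 49, 53, 75]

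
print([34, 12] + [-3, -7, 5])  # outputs [34, 12, -3, -7, 5]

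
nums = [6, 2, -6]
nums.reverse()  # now [-6, 2, 6]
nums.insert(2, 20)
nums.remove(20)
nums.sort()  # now [-6, 2, 6]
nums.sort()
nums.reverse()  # [6, 2, -6]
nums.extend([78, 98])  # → [6, 2, -6, 78, 98]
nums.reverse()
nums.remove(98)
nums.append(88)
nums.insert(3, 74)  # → [78, -6, 2, 74, 6, 88]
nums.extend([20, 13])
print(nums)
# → [78, -6, 2, 74, 6, 88, 20, 13]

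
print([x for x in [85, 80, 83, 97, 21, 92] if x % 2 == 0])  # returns [80, 92]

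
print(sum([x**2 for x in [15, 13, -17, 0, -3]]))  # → 692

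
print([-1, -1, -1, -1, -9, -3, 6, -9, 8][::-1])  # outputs [8, -9, 6, -3, -9, -1, -1, -1, -1]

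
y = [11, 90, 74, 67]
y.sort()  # [11, 67, 74, 90]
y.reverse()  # [90, 74, 67, 11]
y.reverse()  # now [11, 67, 74, 90]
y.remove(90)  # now [11, 67, 74]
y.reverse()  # [74, 67, 11]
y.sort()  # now [11, 67, 74]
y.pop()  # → 74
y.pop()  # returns 67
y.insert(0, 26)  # [26, 11]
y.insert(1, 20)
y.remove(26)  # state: [20, 11]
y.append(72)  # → [20, 11, 72]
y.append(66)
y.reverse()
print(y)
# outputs [66, 72, 11, 20]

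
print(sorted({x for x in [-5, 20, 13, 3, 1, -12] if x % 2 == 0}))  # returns [-12, 20]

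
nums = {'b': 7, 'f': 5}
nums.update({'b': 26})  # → {'b': 26, 'f': 5}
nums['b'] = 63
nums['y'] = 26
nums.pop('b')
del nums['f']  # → {'y': 26}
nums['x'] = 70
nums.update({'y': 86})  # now {'y': 86, 'x': 70}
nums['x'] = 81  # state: {'y': 86, 'x': 81}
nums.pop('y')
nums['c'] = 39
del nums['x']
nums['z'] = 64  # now {'c': 39, 'z': 64}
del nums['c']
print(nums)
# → {'z': 64}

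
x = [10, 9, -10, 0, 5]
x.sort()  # [-10, 0, 5, 9, 10]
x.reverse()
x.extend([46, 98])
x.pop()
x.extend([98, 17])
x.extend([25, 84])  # [10, 9, 5, 0, -10, 46, 98, 17, 25, 84]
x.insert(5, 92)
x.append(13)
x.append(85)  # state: [10, 9, 5, 0, -10, 92, 46, 98, 17, 25, 84, 13, 85]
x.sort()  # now [-10, 0, 5, 9, 10, 13, 17, 25, 46, 84, 85, 92, 98]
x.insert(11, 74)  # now [-10, 0, 5, 9, 10, 13, 17, 25, 46, 84, 85, 74, 92, 98]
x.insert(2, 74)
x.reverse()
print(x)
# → [98, 92, 74, 85, 84, 46, 25, 17, 13, 10, 9, 5, 74, 0, -10]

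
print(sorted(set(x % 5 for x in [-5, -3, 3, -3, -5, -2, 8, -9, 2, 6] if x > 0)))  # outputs [1, 2, 3]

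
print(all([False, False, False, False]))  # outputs False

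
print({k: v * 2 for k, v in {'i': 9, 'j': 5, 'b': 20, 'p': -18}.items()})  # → {'i': 18, 'j': 10, 'b': 40, 'p': -36}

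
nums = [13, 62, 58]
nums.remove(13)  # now [62, 58]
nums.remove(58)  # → [62]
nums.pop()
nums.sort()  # []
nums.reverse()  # []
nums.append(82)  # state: [82]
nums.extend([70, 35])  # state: [82, 70, 35]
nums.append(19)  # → [82, 70, 35, 19]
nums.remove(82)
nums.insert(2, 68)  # [70, 35, 68, 19]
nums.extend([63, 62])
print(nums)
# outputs [70, 35, 68, 19, 63, 62]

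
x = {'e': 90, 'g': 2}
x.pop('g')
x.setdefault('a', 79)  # 79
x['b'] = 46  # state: {'e': 90, 'a': 79, 'b': 46}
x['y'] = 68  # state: {'e': 90, 'a': 79, 'b': 46, 'y': 68}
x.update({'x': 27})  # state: {'e': 90, 'a': 79, 'b': 46, 'y': 68, 'x': 27}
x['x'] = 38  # {'e': 90, 'a': 79, 'b': 46, 'y': 68, 'x': 38}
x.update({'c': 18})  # {'e': 90, 'a': 79, 'b': 46, 'y': 68, 'x': 38, 'c': 18}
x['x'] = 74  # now {'e': 90, 'a': 79, 'b': 46, 'y': 68, 'x': 74, 'c': 18}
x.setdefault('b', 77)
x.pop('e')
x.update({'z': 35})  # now {'a': 79, 'b': 46, 'y': 68, 'x': 74, 'c': 18, 'z': 35}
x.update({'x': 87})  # {'a': 79, 'b': 46, 'y': 68, 'x': 87, 'c': 18, 'z': 35}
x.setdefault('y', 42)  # 68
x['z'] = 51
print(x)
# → {'a': 79, 'b': 46, 'y': 68, 'x': 87, 'c': 18, 'z': 51}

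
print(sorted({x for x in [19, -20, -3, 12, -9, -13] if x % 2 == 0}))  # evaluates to [-20, 12]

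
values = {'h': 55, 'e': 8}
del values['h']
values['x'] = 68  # {'e': 8, 'x': 68}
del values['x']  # {'e': 8}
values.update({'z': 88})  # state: {'e': 8, 'z': 88}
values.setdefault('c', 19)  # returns 19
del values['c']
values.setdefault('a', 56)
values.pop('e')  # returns 8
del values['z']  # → {'a': 56}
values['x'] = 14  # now {'a': 56, 'x': 14}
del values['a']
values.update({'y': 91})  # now {'x': 14, 'y': 91}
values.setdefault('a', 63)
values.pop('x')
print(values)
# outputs {'y': 91, 'a': 63}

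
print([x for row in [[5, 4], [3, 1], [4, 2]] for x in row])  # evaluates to [5, 4, 3, 1, 4, 2]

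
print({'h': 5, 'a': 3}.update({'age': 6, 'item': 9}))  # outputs None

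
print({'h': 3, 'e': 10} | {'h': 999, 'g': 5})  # {'h': 999, 'e': 10, 'g': 5}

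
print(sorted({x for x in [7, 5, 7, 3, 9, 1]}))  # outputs [1, 3, 5, 7, 9]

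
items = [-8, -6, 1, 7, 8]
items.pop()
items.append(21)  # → [-8, -6, 1, 7, 21]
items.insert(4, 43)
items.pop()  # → 21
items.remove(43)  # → [-8, -6, 1, 7]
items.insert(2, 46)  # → [-8, -6, 46, 1, 7]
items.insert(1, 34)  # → [-8, 34, -6, 46, 1, 7]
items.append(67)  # [-8, 34, -6, 46, 1, 7, 67]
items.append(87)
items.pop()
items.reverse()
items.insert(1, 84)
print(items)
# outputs [67, 84, 7, 1, 46, -6, 34, -8]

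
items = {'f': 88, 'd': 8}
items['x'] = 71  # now {'f': 88, 'd': 8, 'x': 71}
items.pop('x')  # 71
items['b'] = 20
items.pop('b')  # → 20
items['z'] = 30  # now {'f': 88, 'd': 8, 'z': 30}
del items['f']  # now {'d': 8, 'z': 30}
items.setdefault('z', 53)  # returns 30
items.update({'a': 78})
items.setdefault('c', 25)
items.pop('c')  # 25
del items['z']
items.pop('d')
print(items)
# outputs {'a': 78}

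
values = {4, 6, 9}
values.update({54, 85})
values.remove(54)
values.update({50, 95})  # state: {4, 6, 9, 50, 85, 95}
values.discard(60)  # {4, 6, 9, 50, 85, 95}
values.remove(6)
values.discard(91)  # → {4, 9, 50, 85, 95}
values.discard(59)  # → {4, 9, 50, 85, 95}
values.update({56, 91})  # {4, 9, 50, 56, 85, 91, 95}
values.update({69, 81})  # {4, 9, 50, 56, 69, 81, 85, 91, 95}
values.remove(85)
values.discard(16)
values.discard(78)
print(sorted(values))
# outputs [4, 9, 50, 56, 69, 81, 91, 95]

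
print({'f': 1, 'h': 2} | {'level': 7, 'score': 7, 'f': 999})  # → {'f': 999, 'h': 2, 'level': 7, 'score': 7}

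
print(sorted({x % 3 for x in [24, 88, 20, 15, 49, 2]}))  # [0, 1, 2]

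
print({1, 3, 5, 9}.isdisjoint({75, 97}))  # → True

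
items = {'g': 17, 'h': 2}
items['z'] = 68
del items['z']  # {'g': 17, 'h': 2}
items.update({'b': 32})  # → {'g': 17, 'h': 2, 'b': 32}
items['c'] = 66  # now {'g': 17, 'h': 2, 'b': 32, 'c': 66}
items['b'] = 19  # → {'g': 17, 'h': 2, 'b': 19, 'c': 66}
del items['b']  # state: {'g': 17, 'h': 2, 'c': 66}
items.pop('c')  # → 66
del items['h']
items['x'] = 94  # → {'g': 17, 'x': 94}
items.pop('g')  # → 17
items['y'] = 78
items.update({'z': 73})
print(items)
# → {'x': 94, 'y': 78, 'z': 73}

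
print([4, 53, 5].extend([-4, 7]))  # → None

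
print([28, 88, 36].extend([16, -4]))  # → None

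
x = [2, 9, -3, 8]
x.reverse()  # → [8, -3, 9, 2]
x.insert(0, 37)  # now [37, 8, -3, 9, 2]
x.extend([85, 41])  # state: [37, 8, -3, 9, 2, 85, 41]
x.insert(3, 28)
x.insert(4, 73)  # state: [37, 8, -3, 28, 73, 9, 2, 85, 41]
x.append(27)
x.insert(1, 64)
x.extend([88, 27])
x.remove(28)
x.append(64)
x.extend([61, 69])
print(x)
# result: [37, 64, 8, -3, 73, 9, 2, 85, 41, 27, 88, 27, 64, 61, 69]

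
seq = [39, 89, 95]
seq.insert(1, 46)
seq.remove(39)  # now [46, 89, 95]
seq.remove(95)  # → [46, 89]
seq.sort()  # [46, 89]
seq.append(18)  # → [46, 89, 18]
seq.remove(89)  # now [46, 18]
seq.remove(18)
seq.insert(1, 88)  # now [46, 88]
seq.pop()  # 88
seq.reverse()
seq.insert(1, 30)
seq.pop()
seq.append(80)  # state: [46, 80]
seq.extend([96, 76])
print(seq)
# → [46, 80, 96, 76]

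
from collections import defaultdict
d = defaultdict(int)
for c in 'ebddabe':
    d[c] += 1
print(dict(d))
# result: {'e': 2, 'b': 2, 'd': 2, 'a': 1}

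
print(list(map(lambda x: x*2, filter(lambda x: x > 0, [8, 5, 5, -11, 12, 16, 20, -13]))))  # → [16, 10, 10, 24, 32, 40]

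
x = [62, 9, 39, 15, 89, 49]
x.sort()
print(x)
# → [9, 15, 39, 49, 62, 89]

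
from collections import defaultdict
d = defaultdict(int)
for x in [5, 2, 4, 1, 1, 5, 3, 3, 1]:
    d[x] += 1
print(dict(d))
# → {5: 2, 2: 1, 4: 1, 1: 3, 3: 2}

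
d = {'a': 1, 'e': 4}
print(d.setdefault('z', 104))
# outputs 104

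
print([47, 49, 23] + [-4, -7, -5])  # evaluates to [47, 49, 23, -4, -7, -5]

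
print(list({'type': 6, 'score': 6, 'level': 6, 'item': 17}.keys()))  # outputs ['type', 'score', 'level', 'item']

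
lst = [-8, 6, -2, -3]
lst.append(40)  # [-8, 6, -2, -3, 40]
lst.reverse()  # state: [40, -3, -2, 6, -8]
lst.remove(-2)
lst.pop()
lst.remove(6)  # [40, -3]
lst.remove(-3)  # [40]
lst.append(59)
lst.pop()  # 59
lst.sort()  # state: [40]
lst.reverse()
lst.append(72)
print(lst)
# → [40, 72]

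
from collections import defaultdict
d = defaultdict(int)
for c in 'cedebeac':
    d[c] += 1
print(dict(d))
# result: {'c': 2, 'e': 3, 'd': 1, 'b': 1, 'a': 1}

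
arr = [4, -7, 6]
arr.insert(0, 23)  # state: [23, 4, -7, 6]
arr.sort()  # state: [-7, 4, 6, 23]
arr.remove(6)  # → [-7, 4, 23]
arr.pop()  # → 23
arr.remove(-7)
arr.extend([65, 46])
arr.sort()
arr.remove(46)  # [4, 65]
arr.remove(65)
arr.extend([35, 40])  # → [4, 35, 40]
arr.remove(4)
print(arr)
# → [35, 40]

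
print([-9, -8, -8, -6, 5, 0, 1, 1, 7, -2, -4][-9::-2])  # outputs [-8, -9]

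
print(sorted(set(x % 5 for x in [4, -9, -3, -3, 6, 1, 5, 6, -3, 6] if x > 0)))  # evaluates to [0, 1, 4]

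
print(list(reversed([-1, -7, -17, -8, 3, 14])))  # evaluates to [14, 3, -8, -17, -7, -1]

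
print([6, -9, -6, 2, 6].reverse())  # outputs None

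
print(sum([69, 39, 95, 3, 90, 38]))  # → 334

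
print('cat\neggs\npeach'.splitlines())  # ['cat', 'eggs', 'peach']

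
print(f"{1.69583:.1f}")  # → 1.7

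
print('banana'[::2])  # bnn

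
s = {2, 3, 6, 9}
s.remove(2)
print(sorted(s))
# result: [3, 6, 9]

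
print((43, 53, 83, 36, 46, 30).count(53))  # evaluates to 1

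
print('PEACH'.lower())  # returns peach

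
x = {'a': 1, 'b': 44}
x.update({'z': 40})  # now {'a': 1, 'b': 44, 'z': 40}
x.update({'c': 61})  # {'a': 1, 'b': 44, 'z': 40, 'c': 61}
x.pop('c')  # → 61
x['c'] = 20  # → {'a': 1, 'b': 44, 'z': 40, 'c': 20}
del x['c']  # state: {'a': 1, 'b': 44, 'z': 40}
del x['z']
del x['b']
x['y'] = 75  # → {'a': 1, 'y': 75}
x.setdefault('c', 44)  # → 44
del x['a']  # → {'y': 75, 'c': 44}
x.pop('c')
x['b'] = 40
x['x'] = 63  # {'y': 75, 'b': 40, 'x': 63}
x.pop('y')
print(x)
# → {'b': 40, 'x': 63}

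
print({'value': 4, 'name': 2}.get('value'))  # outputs 4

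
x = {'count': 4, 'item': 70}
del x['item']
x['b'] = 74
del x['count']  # {'b': 74}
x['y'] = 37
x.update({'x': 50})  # {'b': 74, 'y': 37, 'x': 50}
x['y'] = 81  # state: {'b': 74, 'y': 81, 'x': 50}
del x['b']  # {'y': 81, 'x': 50}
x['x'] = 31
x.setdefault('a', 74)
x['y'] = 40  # {'y': 40, 'x': 31, 'a': 74}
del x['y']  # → {'x': 31, 'a': 74}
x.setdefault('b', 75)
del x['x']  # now {'a': 74, 'b': 75}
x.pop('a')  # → 74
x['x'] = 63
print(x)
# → {'b': 75, 'x': 63}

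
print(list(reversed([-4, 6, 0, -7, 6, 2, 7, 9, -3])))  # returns [-3, 9, 7, 2, 6, -7, 0, 6, -4]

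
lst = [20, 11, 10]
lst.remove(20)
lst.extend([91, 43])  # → [11, 10, 91, 43]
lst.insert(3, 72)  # [11, 10, 91, 72, 43]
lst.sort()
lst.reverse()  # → [91, 72, 43, 11, 10]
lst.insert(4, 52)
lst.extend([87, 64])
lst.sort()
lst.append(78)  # [10, 11, 43, 52, 64, 72, 87, 91, 78]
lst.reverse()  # [78, 91, 87, 72, 64, 52, 43, 11, 10]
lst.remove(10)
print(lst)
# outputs [78, 91, 87, 72, 64, 52, 43, 11]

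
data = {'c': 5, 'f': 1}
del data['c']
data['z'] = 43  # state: {'f': 1, 'z': 43}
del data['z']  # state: {'f': 1}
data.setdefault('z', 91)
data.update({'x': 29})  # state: {'f': 1, 'z': 91, 'x': 29}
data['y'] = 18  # {'f': 1, 'z': 91, 'x': 29, 'y': 18}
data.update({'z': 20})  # {'f': 1, 'z': 20, 'x': 29, 'y': 18}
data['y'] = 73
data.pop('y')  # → 73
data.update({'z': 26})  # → {'f': 1, 'z': 26, 'x': 29}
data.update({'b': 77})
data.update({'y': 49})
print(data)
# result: {'f': 1, 'z': 26, 'x': 29, 'b': 77, 'y': 49}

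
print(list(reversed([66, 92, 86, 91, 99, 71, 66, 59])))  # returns [59, 66, 71, 99, 91, 86, 92, 66]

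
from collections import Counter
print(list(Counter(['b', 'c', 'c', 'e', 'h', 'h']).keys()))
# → ['b', 'c', 'e', 'h']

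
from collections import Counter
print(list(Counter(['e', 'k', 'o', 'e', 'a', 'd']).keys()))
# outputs ['e', 'k', 'o', 'a', 'd']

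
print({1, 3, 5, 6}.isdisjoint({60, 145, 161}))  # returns True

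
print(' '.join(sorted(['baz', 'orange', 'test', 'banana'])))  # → banana baz orange test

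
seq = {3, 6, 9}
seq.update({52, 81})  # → {3, 6, 9, 52, 81}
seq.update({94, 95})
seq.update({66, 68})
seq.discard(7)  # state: {3, 6, 9, 52, 66, 68, 81, 94, 95}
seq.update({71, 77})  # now {3, 6, 9, 52, 66, 68, 71, 77, 81, 94, 95}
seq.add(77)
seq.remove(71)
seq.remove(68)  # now {3, 6, 9, 52, 66, 77, 81, 94, 95}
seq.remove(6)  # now {3, 9, 52, 66, 77, 81, 94, 95}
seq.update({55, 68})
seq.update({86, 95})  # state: {3, 9, 52, 55, 66, 68, 77, 81, 86, 94, 95}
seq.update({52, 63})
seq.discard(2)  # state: {3, 9, 52, 55, 63, 66, 68, 77, 81, 86, 94, 95}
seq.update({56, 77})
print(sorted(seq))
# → [3, 9, 52, 55, 56, 63, 66, 68, 77, 81, 86, 94, 95]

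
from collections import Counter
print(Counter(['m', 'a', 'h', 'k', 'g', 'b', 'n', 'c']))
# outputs Counter({'m': 1, 'a': 1, 'h': 1, 'k': 1, 'g': 1, 'b': 1, 'n': 1, 'c': 1})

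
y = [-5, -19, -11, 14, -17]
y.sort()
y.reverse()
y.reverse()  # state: [-19, -17, -11, -5, 14]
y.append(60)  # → [-19, -17, -11, -5, 14, 60]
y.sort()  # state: [-19, -17, -11, -5, 14, 60]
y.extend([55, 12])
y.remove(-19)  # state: [-17, -11, -5, 14, 60, 55, 12]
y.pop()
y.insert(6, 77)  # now [-17, -11, -5, 14, 60, 55, 77]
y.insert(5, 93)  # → [-17, -11, -5, 14, 60, 93, 55, 77]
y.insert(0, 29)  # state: [29, -17, -11, -5, 14, 60, 93, 55, 77]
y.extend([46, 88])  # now [29, -17, -11, -5, 14, 60, 93, 55, 77, 46, 88]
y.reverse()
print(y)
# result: [88, 46, 77, 55, 93, 60, 14, -5, -11, -17, 29]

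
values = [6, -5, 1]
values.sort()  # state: [-5, 1, 6]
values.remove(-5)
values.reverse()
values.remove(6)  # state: [1]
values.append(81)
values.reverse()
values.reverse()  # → [1, 81]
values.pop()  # 81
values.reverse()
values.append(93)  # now [1, 93]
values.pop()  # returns 93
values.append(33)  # [1, 33]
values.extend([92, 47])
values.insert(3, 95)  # [1, 33, 92, 95, 47]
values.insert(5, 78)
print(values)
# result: [1, 33, 92, 95, 47, 78]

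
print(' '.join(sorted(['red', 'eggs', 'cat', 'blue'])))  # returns blue cat eggs red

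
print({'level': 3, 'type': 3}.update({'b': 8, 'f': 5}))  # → None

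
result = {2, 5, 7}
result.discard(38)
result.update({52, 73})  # {2, 5, 7, 52, 73}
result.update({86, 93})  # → {2, 5, 7, 52, 73, 86, 93}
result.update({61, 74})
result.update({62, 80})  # {2, 5, 7, 52, 61, 62, 73, 74, 80, 86, 93}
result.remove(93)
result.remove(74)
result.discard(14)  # {2, 5, 7, 52, 61, 62, 73, 80, 86}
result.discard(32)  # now {2, 5, 7, 52, 61, 62, 73, 80, 86}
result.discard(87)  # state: {2, 5, 7, 52, 61, 62, 73, 80, 86}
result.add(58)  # {2, 5, 7, 52, 58, 61, 62, 73, 80, 86}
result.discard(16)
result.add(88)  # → {2, 5, 7, 52, 58, 61, 62, 73, 80, 86, 88}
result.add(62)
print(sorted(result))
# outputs [2, 5, 7, 52, 58, 61, 62, 73, 80, 86, 88]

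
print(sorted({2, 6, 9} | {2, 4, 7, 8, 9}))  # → [2, 4, 6, 7, 8, 9]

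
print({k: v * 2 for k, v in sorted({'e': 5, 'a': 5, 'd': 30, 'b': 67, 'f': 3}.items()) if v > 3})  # {'a': 10, 'b': 134, 'd': 60, 'e': 10}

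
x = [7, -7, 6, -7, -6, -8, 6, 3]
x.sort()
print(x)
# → [-8, -7, -7, -6, 3, 6, 6, 7]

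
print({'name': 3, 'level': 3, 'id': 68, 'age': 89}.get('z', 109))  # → 109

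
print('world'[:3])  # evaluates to wor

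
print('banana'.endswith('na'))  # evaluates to True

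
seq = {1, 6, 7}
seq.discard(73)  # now {1, 6, 7}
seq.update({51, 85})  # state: {1, 6, 7, 51, 85}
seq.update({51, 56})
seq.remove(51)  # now {1, 6, 7, 56, 85}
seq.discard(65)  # {1, 6, 7, 56, 85}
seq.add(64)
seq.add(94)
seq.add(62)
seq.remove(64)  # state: {1, 6, 7, 56, 62, 85, 94}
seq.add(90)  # {1, 6, 7, 56, 62, 85, 90, 94}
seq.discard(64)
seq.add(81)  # {1, 6, 7, 56, 62, 81, 85, 90, 94}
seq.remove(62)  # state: {1, 6, 7, 56, 81, 85, 90, 94}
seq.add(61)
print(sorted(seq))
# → [1, 6, 7, 56, 61, 81, 85, 90, 94]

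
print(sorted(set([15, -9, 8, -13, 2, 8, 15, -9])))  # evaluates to [-13, -9, 2, 8, 15]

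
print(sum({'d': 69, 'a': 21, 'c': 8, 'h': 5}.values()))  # 103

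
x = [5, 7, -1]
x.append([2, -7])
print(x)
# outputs [5, 7, -1, [2, -7]]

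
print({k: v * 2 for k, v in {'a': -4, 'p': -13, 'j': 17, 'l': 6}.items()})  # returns {'a': -8, 'p': -26, 'j': 34, 'l': 12}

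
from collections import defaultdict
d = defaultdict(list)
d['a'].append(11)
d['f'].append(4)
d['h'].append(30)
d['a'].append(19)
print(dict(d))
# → {'a': [11, 19], 'f': [4], 'h': [30]}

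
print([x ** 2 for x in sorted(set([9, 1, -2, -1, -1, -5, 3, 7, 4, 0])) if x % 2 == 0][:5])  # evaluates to [4, 0, 16]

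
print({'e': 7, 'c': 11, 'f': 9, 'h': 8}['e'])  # 7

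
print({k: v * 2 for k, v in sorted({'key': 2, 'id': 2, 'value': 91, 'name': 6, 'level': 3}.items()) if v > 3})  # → {'name': 12, 'value': 182}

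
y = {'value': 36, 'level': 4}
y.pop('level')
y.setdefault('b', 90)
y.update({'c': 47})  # {'value': 36, 'b': 90, 'c': 47}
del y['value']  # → {'b': 90, 'c': 47}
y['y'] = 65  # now {'b': 90, 'c': 47, 'y': 65}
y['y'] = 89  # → {'b': 90, 'c': 47, 'y': 89}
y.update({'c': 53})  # {'b': 90, 'c': 53, 'y': 89}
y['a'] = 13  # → {'b': 90, 'c': 53, 'y': 89, 'a': 13}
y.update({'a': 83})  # {'b': 90, 'c': 53, 'y': 89, 'a': 83}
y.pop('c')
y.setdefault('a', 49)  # 83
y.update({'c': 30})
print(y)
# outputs {'b': 90, 'y': 89, 'a': 83, 'c': 30}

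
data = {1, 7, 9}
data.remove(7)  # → {1, 9}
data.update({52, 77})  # {1, 9, 52, 77}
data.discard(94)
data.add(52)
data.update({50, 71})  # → {1, 9, 50, 52, 71, 77}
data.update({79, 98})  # {1, 9, 50, 52, 71, 77, 79, 98}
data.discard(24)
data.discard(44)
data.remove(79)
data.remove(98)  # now {1, 9, 50, 52, 71, 77}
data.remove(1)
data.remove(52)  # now {9, 50, 71, 77}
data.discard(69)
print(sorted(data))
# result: [9, 50, 71, 77]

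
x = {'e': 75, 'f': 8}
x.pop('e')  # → 75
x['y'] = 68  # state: {'f': 8, 'y': 68}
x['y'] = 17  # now {'f': 8, 'y': 17}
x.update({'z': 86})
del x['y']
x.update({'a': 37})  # {'f': 8, 'z': 86, 'a': 37}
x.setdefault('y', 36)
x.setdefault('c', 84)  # 84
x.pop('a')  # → 37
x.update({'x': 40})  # {'f': 8, 'z': 86, 'y': 36, 'c': 84, 'x': 40}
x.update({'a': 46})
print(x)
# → {'f': 8, 'z': 86, 'y': 36, 'c': 84, 'x': 40, 'a': 46}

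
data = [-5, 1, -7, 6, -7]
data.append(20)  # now [-5, 1, -7, 6, -7, 20]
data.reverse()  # [20, -7, 6, -7, 1, -5]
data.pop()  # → -5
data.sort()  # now [-7, -7, 1, 6, 20]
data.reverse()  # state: [20, 6, 1, -7, -7]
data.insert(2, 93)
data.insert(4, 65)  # [20, 6, 93, 1, 65, -7, -7]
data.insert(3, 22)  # [20, 6, 93, 22, 1, 65, -7, -7]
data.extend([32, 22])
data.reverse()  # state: [22, 32, -7, -7, 65, 1, 22, 93, 6, 20]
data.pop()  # 20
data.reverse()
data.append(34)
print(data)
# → [6, 93, 22, 1, 65, -7, -7, 32, 22, 34]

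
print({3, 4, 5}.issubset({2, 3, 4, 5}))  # True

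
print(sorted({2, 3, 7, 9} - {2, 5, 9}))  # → [3, 7]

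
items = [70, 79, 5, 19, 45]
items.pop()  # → 45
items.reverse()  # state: [19, 5, 79, 70]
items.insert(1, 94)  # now [19, 94, 5, 79, 70]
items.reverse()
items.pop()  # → 19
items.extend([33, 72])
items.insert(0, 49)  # [49, 70, 79, 5, 94, 33, 72]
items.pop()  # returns 72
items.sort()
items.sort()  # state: [5, 33, 49, 70, 79, 94]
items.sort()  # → [5, 33, 49, 70, 79, 94]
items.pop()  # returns 94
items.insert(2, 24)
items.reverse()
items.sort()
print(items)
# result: [5, 24, 33, 49, 70, 79]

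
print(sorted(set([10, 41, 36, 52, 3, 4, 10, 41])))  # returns [3, 4, 10, 36, 41, 52]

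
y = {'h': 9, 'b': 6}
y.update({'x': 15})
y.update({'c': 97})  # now {'h': 9, 'b': 6, 'x': 15, 'c': 97}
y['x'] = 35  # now {'h': 9, 'b': 6, 'x': 35, 'c': 97}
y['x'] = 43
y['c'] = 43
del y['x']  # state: {'h': 9, 'b': 6, 'c': 43}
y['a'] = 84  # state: {'h': 9, 'b': 6, 'c': 43, 'a': 84}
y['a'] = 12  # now {'h': 9, 'b': 6, 'c': 43, 'a': 12}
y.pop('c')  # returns 43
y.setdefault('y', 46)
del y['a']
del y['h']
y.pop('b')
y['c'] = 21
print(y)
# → {'y': 46, 'c': 21}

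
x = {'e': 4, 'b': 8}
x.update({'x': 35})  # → {'e': 4, 'b': 8, 'x': 35}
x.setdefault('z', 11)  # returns 11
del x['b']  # {'e': 4, 'x': 35, 'z': 11}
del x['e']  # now {'x': 35, 'z': 11}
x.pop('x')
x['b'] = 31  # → {'z': 11, 'b': 31}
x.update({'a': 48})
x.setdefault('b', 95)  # 31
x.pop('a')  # 48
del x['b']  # {'z': 11}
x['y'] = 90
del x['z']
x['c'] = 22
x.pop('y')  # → 90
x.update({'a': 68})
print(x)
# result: {'c': 22, 'a': 68}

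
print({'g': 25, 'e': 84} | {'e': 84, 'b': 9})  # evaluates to {'g': 25, 'e': 84, 'b': 9}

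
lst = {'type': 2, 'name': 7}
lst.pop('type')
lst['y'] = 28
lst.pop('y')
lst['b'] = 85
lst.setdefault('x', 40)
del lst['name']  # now {'b': 85, 'x': 40}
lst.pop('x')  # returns 40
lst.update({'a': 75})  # {'b': 85, 'a': 75}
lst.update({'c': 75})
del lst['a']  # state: {'b': 85, 'c': 75}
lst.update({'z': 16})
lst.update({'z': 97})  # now {'b': 85, 'c': 75, 'z': 97}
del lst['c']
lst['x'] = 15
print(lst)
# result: {'b': 85, 'z': 97, 'x': 15}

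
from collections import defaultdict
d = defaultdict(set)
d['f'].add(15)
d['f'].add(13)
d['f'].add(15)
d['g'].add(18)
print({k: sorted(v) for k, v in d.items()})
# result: {'f': [13, 15], 'g': [18]}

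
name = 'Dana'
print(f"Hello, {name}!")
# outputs Hello, Dana!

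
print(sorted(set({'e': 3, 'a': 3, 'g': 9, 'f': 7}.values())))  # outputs [3, 7, 9]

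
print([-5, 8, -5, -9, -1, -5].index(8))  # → 1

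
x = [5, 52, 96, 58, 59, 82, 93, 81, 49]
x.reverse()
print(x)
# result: [49, 81, 93, 82, 59, 58, 96, 52, 5]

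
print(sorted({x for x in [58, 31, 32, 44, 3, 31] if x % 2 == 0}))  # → [32, 44, 58]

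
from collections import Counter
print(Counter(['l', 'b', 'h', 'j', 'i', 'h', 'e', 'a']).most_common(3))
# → [('h', 2), ('l', 1), ('b', 1)]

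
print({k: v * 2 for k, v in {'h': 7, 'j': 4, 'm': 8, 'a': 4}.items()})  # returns {'h': 14, 'j': 8, 'm': 16, 'a': 8}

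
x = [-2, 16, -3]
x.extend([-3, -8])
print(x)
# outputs [-2, 16, -3, -3, -8]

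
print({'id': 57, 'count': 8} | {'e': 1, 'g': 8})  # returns {'id': 57, 'count': 8, 'e': 1, 'g': 8}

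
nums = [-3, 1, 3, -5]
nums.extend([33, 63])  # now [-3, 1, 3, -5, 33, 63]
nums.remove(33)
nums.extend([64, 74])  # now [-3, 1, 3, -5, 63, 64, 74]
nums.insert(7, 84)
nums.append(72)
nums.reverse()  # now [72, 84, 74, 64, 63, -5, 3, 1, -3]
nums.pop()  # -3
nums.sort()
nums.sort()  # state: [-5, 1, 3, 63, 64, 72, 74, 84]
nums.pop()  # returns 84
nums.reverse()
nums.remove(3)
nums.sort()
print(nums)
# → [-5, 1, 63, 64, 72, 74]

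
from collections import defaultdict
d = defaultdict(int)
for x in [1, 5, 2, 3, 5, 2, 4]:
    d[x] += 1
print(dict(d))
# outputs {1: 1, 5: 2, 2: 2, 3: 1, 4: 1}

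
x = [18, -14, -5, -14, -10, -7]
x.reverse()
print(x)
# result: [-7, -10, -14, -5, -14, 18]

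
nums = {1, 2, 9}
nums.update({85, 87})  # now {1, 2, 9, 85, 87}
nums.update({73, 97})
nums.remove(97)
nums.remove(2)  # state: {1, 9, 73, 85, 87}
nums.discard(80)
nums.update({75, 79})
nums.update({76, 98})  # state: {1, 9, 73, 75, 76, 79, 85, 87, 98}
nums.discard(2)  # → {1, 9, 73, 75, 76, 79, 85, 87, 98}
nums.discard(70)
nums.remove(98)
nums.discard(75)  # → {1, 9, 73, 76, 79, 85, 87}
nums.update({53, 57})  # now {1, 9, 53, 57, 73, 76, 79, 85, 87}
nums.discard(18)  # {1, 9, 53, 57, 73, 76, 79, 85, 87}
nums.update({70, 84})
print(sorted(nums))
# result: [1, 9, 53, 57, 70, 73, 76, 79, 84, 85, 87]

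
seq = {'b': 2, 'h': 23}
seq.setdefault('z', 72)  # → 72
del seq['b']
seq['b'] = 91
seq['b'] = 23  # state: {'h': 23, 'z': 72, 'b': 23}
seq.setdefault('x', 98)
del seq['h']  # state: {'z': 72, 'b': 23, 'x': 98}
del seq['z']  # {'b': 23, 'x': 98}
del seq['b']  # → {'x': 98}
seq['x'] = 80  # {'x': 80}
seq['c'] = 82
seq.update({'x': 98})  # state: {'x': 98, 'c': 82}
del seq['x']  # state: {'c': 82}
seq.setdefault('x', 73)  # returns 73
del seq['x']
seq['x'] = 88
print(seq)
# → {'c': 82, 'x': 88}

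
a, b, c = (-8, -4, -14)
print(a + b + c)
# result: -26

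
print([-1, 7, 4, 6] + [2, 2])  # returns [-1, 7, 4, 6, 2, 2]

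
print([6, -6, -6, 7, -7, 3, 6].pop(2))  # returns -6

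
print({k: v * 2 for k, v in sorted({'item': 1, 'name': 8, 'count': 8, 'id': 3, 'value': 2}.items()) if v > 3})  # {'count': 16, 'name': 16}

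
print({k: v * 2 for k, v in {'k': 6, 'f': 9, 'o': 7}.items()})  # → {'k': 12, 'f': 18, 'o': 14}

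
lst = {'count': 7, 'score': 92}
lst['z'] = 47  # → {'count': 7, 'score': 92, 'z': 47}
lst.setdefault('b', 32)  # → 32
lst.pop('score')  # 92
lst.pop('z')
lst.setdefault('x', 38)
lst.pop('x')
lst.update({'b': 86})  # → {'count': 7, 'b': 86}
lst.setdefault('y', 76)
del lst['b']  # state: {'count': 7, 'y': 76}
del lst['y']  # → {'count': 7}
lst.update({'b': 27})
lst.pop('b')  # 27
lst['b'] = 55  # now {'count': 7, 'b': 55}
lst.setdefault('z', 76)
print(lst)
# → {'count': 7, 'b': 55, 'z': 76}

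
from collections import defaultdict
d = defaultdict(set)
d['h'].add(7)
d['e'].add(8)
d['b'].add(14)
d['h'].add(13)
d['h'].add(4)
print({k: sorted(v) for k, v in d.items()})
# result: {'h': [4, 7, 13], 'e': [8], 'b': [14]}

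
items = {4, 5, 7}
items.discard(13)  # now {4, 5, 7}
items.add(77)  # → {4, 5, 7, 77}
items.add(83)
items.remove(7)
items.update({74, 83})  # {4, 5, 74, 77, 83}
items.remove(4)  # {5, 74, 77, 83}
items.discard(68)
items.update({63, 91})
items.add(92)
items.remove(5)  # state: {63, 74, 77, 83, 91, 92}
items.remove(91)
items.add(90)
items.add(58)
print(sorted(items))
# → [58, 63, 74, 77, 83, 90, 92]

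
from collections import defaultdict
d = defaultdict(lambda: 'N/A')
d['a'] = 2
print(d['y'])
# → N/A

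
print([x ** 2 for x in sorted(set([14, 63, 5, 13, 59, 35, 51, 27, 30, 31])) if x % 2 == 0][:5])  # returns [196, 900]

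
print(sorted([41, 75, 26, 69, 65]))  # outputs [26, 41, 65, 69, 75]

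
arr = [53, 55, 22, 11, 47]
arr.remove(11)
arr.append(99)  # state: [53, 55, 22, 47, 99]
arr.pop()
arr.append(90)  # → [53, 55, 22, 47, 90]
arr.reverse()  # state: [90, 47, 22, 55, 53]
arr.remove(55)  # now [90, 47, 22, 53]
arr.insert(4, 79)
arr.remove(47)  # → [90, 22, 53, 79]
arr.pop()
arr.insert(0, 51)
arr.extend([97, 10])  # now [51, 90, 22, 53, 97, 10]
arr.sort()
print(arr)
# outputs [10, 22, 51, 53, 90, 97]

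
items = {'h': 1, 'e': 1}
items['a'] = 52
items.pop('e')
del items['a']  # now {'h': 1}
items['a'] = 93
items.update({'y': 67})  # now {'h': 1, 'a': 93, 'y': 67}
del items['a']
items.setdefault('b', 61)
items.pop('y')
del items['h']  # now {'b': 61}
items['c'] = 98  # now {'b': 61, 'c': 98}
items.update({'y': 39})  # {'b': 61, 'c': 98, 'y': 39}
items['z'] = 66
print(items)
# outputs {'b': 61, 'c': 98, 'y': 39, 'z': 66}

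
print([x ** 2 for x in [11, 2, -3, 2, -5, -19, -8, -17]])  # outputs [121, 4, 9, 4, 25, 361, 64, 289]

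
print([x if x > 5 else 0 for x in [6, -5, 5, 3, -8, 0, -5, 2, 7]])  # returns [6, 0, 0, 0, 0, 0, 0, 0, 7]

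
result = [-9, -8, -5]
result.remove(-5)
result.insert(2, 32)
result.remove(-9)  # [-8, 32]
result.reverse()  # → [32, -8]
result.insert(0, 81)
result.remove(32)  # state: [81, -8]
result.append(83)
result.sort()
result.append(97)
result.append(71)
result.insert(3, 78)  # [-8, 81, 83, 78, 97, 71]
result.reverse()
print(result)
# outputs [71, 97, 78, 83, 81, -8]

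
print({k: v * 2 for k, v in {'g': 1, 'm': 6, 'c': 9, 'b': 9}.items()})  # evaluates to {'g': 2, 'm': 12, 'c': 18, 'b': 18}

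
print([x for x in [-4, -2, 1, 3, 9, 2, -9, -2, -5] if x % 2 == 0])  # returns [-4, -2, 2, -2]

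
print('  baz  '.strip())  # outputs baz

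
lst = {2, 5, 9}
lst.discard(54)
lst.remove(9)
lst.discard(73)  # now {2, 5}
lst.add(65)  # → {2, 5, 65}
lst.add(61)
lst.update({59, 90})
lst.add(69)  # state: {2, 5, 59, 61, 65, 69, 90}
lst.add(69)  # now {2, 5, 59, 61, 65, 69, 90}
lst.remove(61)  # {2, 5, 59, 65, 69, 90}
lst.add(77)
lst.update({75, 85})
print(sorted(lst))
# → [2, 5, 59, 65, 69, 75, 77, 85, 90]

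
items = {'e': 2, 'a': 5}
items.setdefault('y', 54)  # 54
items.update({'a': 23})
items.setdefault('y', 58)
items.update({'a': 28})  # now {'e': 2, 'a': 28, 'y': 54}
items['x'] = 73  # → {'e': 2, 'a': 28, 'y': 54, 'x': 73}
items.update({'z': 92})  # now {'e': 2, 'a': 28, 'y': 54, 'x': 73, 'z': 92}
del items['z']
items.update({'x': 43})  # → {'e': 2, 'a': 28, 'y': 54, 'x': 43}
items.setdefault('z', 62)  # 62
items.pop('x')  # 43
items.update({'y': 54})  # {'e': 2, 'a': 28, 'y': 54, 'z': 62}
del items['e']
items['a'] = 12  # {'a': 12, 'y': 54, 'z': 62}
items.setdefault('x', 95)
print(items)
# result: {'a': 12, 'y': 54, 'z': 62, 'x': 95}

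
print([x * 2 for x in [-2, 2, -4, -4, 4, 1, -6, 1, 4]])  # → [-4, 4, -8, -8, 8, 2, -12, 2, 8]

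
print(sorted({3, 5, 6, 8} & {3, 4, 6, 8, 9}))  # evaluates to [3, 6, 8]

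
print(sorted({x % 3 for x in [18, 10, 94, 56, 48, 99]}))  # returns [0, 1, 2]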